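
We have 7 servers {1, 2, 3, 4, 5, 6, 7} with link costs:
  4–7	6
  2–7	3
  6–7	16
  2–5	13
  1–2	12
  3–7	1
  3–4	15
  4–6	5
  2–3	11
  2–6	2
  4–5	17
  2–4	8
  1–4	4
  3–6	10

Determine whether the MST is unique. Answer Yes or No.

Kruskal: consider edges lightest-first.
3–7 (1): add. Components now {1} {2} {3,7} {4} {5} {6}
2–6 (2): add. Components now {1} {2,6} {3,7} {4} {5}
2–7 (3): add. Components now {1} {2,3,6,7} {4} {5}
1–4 (4): add. Components now {1,4} {2,3,6,7} {5}
4–6 (5): add. Components now {1,2,3,4,6,7} {5}
4–7 (6): skip — 4 and 7 already connected.
2–4 (8): skip — 2 and 4 already connected.
3–6 (10): skip — 3 and 6 already connected.
2–3 (11): skip — 2 and 3 already connected.
1–2 (12): skip — 1 and 2 already connected.
2–5 (13): add. Components now {1,2,3,4,5,6,7}
Every non-tree edge has weight strictly greater than the heaviest edge on the tree path between its endpoints, so the MST is unique.

Yes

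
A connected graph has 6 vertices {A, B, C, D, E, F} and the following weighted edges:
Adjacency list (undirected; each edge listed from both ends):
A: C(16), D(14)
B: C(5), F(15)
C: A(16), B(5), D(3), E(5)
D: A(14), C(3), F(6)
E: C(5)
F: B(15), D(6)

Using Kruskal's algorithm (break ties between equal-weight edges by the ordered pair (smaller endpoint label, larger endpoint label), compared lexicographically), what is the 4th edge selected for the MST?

D-F

Kruskal's algorithm — process edges by increasing weight (ties by edge label):
C–D (3): add. Components now {A} {B} {C,D} {E} {F}
B–C (5): add. Components now {A} {B,C,D} {E} {F}
C–E (5): add. Components now {A} {B,C,D,E} {F}
D–F (6): add. Components now {A} {B,C,D,E,F}
A–D (14): add. Components now {A,B,C,D,E,F}
The 4th edge added is D–F.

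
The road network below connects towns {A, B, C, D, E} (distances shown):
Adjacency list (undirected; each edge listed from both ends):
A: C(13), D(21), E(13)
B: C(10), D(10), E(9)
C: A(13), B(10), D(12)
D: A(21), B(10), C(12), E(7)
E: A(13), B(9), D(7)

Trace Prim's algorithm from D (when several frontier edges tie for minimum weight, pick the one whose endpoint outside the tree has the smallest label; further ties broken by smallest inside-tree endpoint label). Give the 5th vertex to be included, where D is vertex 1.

Grow the tree from D using Prim:
Step 1: cheapest edge leaving the tree is D–E (7); add E.
Step 2: cheapest edge leaving the tree is B–E (9); add B.
Step 3: cheapest edge leaving the tree is B–C (10); add C.
Step 4: cheapest edge leaving the tree is A–C (13); add A.
Vertex order: D, E, B, C, A. The 5th vertex is A.

A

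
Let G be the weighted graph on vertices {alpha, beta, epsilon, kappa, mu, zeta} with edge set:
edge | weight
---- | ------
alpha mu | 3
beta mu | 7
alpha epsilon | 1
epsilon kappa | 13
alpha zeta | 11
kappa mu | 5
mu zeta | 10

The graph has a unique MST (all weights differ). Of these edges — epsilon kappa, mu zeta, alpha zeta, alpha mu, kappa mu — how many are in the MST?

3

Sort edges by weight, then run Kruskal:
alpha epsilon (1): add — endpoints in different components.
alpha mu (3): add — endpoints in different components.
kappa mu (5): add — endpoints in different components.
beta mu (7): add — endpoints in different components.
mu zeta (10): add — endpoints in different components.
MST edge set: {alpha epsilon, alpha mu, kappa mu, beta mu, mu zeta}.
Of the listed edges, {mu zeta, alpha mu, kappa mu} are in the MST → 3.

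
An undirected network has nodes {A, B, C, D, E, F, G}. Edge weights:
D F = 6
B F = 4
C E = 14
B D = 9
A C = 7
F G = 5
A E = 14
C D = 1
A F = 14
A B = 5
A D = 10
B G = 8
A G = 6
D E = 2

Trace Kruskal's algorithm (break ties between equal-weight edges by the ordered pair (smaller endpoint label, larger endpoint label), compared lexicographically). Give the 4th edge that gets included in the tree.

A-B

Kruskal: consider edges lightest-first.
C D (1): add — endpoints in different components.
D E (2): add — endpoints in different components.
B F (4): add — endpoints in different components.
A B (5): add — endpoints in different components.
F G (5): add — endpoints in different components.
A G (6): skip — A and G already connected.
D F (6): add — endpoints in different components.
The 4th edge added is A B.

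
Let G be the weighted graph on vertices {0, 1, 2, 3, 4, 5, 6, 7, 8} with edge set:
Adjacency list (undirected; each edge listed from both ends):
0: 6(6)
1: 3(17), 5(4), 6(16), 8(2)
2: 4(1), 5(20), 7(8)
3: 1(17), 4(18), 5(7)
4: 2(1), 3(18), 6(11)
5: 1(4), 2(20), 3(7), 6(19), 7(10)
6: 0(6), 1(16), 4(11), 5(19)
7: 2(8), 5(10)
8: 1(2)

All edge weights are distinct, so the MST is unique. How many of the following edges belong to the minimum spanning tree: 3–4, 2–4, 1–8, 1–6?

Sort edges by weight, then run Kruskal:
2–4 (1): add — endpoints in different components.
1–8 (2): add — endpoints in different components.
1–5 (4): add — endpoints in different components.
0–6 (6): add — endpoints in different components.
3–5 (7): add — endpoints in different components.
2–7 (8): add — endpoints in different components.
5–7 (10): add — endpoints in different components.
4–6 (11): add — endpoints in different components.
MST edge set: {2–4, 1–8, 1–5, 0–6, 3–5, 2–7, 5–7, 4–6}.
Of the listed edges, {2–4, 1–8} are in the MST → 2.

2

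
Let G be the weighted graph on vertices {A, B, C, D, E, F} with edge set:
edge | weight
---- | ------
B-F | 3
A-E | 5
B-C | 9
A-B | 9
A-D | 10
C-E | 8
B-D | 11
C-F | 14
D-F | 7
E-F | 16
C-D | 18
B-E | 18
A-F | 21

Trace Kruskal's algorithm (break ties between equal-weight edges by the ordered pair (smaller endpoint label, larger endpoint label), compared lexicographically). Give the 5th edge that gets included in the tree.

A-B

Kruskal: consider edges lightest-first.
B-F (3): add. Components now {A} {B,F} {C} {D} {E}
A-E (5): add. Components now {A,E} {B,F} {C} {D}
D-F (7): add. Components now {A,E} {B,D,F} {C}
C-E (8): add. Components now {A,C,E} {B,D,F}
A-B (9): add. Components now {A,B,C,D,E,F}
The 5th edge added is A-B.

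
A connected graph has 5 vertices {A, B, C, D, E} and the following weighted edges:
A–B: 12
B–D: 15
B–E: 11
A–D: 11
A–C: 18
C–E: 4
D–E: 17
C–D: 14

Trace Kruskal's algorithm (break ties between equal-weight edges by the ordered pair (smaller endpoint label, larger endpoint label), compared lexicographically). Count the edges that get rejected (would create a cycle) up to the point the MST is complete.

Kruskal's algorithm — process edges by increasing weight (ties by edge label):
C–E (4): add — endpoints in different components.
A–D (11): add — endpoints in different components.
B–E (11): add — endpoints in different components.
A–B (12): add — endpoints in different components.
Edges rejected before the tree was complete: 0.

0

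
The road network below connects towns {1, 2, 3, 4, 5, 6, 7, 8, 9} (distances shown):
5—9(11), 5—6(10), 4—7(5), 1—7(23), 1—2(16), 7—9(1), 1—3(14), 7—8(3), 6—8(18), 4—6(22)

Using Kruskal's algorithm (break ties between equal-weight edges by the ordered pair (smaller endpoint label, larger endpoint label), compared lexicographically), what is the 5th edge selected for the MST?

5-9

Kruskal: consider edges lightest-first.
7—9 (1): add — endpoints in different components.
7—8 (3): add — endpoints in different components.
4—7 (5): add — endpoints in different components.
5—6 (10): add — endpoints in different components.
5—9 (11): add — endpoints in different components.
1—3 (14): add — endpoints in different components.
1—2 (16): add — endpoints in different components.
6—8 (18): skip — 6 and 8 already connected.
4—6 (22): skip — 4 and 6 already connected.
1—7 (23): add — endpoints in different components.
The 5th edge added is 5—9.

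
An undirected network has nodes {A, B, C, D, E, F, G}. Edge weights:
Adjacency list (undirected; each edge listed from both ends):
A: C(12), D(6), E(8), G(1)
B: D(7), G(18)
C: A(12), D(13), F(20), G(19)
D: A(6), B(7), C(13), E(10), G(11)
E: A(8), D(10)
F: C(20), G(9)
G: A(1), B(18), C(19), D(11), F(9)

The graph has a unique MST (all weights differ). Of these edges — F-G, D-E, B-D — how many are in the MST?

Sort edges by weight, then run Kruskal:
A-G (1): add — endpoints in different components.
A-D (6): add — endpoints in different components.
B-D (7): add — endpoints in different components.
A-E (8): add — endpoints in different components.
F-G (9): add — endpoints in different components.
D-E (10): skip — D and E already connected.
D-G (11): skip — D and G already connected.
A-C (12): add — endpoints in different components.
MST edge set: {A-G, A-D, B-D, A-E, F-G, A-C}.
Of the listed edges, {F-G, B-D} are in the MST → 2.

2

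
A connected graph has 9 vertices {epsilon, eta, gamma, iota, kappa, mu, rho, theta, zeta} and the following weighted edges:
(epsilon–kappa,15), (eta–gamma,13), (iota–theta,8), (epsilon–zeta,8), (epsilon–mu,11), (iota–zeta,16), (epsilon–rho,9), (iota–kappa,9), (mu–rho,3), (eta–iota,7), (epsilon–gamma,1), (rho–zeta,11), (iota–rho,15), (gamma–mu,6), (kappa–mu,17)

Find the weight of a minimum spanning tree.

55

Kruskal: consider edges lightest-first.
epsilon–gamma (1): add — endpoints in different components.
mu–rho (3): add — endpoints in different components.
gamma–mu (6): add — endpoints in different components.
eta–iota (7): add — endpoints in different components.
epsilon–zeta (8): add — endpoints in different components.
iota–theta (8): add — endpoints in different components.
epsilon–rho (9): skip — rho and epsilon already connected.
iota–kappa (9): add — endpoints in different components.
epsilon–mu (11): skip — mu and epsilon already connected.
rho–zeta (11): skip — zeta and rho already connected.
eta–gamma (13): add — endpoints in different components.
MST edges: epsilon–gamma, mu–rho, gamma–mu, eta–iota, epsilon–zeta, iota–theta, iota–kappa, eta–gamma; total weight 1+3+6+7+8+8+9+13 = 55.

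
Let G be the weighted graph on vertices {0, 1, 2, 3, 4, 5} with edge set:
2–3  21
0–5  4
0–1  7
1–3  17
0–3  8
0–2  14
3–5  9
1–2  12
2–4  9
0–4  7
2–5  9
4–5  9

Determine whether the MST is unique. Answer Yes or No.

Kruskal: consider edges lightest-first.
0–5 (4): add. Components now {0,5} {1} {2} {3} {4}
0–1 (7): add. Components now {0,1,5} {2} {3} {4}
0–4 (7): add. Components now {0,1,4,5} {2} {3}
0–3 (8): add. Components now {0,1,3,4,5} {2}
2–4 (9): add. Components now {0,1,2,3,4,5}
Non-tree edge 2–5 has weight 9, equal to the heaviest edge on its tree cycle — swapping gives another MST of the same weight. Not unique.

No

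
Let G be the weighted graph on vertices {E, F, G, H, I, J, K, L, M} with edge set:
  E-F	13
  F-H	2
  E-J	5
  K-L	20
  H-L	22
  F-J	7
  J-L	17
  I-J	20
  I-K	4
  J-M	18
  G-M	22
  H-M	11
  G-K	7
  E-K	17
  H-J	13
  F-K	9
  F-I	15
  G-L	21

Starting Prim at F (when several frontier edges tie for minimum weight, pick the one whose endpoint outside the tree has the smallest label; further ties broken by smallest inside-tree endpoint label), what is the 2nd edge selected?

Prim's algorithm from F:
Step 1: cheapest edge leaving the tree is F-H (2); add H.
Step 2: cheapest edge leaving the tree is F-J (7); add J.
Step 3: cheapest edge leaving the tree is E-J (5); add E.
Step 4: cheapest edge leaving the tree is F-K (9); add K.
Step 5: cheapest edge leaving the tree is I-K (4); add I.
Step 6: cheapest edge leaving the tree is G-K (7); add G.
Step 7: cheapest edge leaving the tree is H-M (11); add M.
Step 8: cheapest edge leaving the tree is J-L (17); add L.
The 2nd edge added is F-J.

F-J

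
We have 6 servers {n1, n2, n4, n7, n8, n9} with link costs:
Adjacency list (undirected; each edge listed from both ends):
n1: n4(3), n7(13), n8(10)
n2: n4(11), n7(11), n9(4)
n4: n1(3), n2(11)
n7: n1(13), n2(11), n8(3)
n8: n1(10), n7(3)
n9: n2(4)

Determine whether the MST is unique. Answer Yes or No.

No

Kruskal: consider edges lightest-first.
n1—n4 (3): add — endpoints in different components.
n7—n8 (3): add — endpoints in different components.
n2—n9 (4): add — endpoints in different components.
n1—n8 (10): add — endpoints in different components.
n2—n4 (11): add — endpoints in different components.
Non-tree edge n2—n7 has weight 11, equal to the heaviest edge on its tree cycle — swapping gives another MST of the same weight. Not unique.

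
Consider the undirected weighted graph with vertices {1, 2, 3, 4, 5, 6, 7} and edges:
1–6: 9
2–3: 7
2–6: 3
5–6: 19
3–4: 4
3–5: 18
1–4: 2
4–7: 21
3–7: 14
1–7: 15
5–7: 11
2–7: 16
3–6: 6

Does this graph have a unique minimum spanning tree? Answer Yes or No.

Kruskal's algorithm — process edges by increasing weight (ties by edge label):
1–4 (2): add — endpoints in different components.
2–6 (3): add — endpoints in different components.
3–4 (4): add — endpoints in different components.
3–6 (6): add — endpoints in different components.
2–3 (7): skip — 2 and 3 already connected.
1–6 (9): skip — 1 and 6 already connected.
5–7 (11): add — endpoints in different components.
3–7 (14): add — endpoints in different components.
Every non-tree edge has weight strictly greater than the heaviest edge on the tree path between its endpoints, so the MST is unique.

Yes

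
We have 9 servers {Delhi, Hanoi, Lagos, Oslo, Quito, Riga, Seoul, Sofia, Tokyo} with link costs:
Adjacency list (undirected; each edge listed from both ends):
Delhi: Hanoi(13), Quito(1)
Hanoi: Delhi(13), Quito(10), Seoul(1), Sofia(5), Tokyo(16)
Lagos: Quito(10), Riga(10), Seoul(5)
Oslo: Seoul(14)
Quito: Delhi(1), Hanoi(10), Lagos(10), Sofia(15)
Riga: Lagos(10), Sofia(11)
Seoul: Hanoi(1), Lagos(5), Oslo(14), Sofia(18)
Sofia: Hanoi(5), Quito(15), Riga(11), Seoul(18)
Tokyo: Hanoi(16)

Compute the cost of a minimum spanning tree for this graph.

Kruskal's algorithm — process edges by increasing weight (ties by edge label):
Delhi Quito (1): add — endpoints in different components.
Hanoi Seoul (1): add — endpoints in different components.
Hanoi Sofia (5): add — endpoints in different components.
Lagos Seoul (5): add — endpoints in different components.
Hanoi Quito (10): add — endpoints in different components.
Lagos Quito (10): skip — Lagos and Quito already connected.
Lagos Riga (10): add — endpoints in different components.
Riga Sofia (11): skip — Sofia and Riga already connected.
Delhi Hanoi (13): skip — Delhi and Hanoi already connected.
Oslo Seoul (14): add — endpoints in different components.
Quito Sofia (15): skip — Sofia and Quito already connected.
Hanoi Tokyo (16): add — endpoints in different components.
MST edges: Delhi Quito, Hanoi Seoul, Hanoi Sofia, Lagos Seoul, Hanoi Quito, Lagos Riga, Oslo Seoul, Hanoi Tokyo; total weight 1+1+5+5+10+10+14+16 = 62.

62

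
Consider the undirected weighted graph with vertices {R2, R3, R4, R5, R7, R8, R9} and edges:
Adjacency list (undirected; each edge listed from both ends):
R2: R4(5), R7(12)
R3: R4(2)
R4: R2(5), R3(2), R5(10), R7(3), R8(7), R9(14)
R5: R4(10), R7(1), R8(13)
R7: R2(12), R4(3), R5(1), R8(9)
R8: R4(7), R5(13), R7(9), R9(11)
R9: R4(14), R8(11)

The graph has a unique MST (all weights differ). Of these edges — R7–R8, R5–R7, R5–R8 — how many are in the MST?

1

Sort edges by weight, then run Kruskal:
R5–R7 (1): add. Components now {R2} {R8} {R3} {R9} {R5,R7} {R4}
R3–R4 (2): add. Components now {R2} {R8} {R3,R4} {R9} {R5,R7}
R4–R7 (3): add. Components now {R2} {R8} {R3,R4,R5,R7} {R9}
R2–R4 (5): add. Components now {R2,R3,R4,R5,R7} {R8} {R9}
R4–R8 (7): add. Components now {R2,R3,R4,R5,R7,R8} {R9}
R7–R8 (9): skip — R8 and R7 already connected.
R4–R5 (10): skip — R4 and R5 already connected.
R8–R9 (11): add. Components now {R2,R3,R4,R5,R7,R8,R9}
MST edge set: {R5–R7, R3–R4, R4–R7, R2–R4, R4–R8, R8–R9}.
Of the listed edges, {R5–R7} are in the MST → 1.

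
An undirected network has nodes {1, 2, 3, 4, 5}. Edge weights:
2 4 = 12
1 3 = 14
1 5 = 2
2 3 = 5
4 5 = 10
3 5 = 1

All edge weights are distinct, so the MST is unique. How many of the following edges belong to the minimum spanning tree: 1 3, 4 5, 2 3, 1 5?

Kruskal: consider edges lightest-first.
3 5 (1): add. Components now {1} {2} {3,5} {4}
1 5 (2): add. Components now {1,3,5} {2} {4}
2 3 (5): add. Components now {1,2,3,5} {4}
4 5 (10): add. Components now {1,2,3,4,5}
MST edge set: {3 5, 1 5, 2 3, 4 5}.
Of the listed edges, {4 5, 2 3, 1 5} are in the MST → 3.

3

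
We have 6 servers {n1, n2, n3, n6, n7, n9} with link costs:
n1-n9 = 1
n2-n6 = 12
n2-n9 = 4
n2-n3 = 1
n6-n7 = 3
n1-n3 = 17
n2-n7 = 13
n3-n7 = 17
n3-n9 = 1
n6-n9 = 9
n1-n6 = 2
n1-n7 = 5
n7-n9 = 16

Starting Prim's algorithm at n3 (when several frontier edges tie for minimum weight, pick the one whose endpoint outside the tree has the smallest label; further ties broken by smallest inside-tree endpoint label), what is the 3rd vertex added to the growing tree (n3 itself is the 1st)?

n9

Grow the tree from n3 using Prim:
Step 1: cheapest edge leaving the tree is n2-n3 (1); add n2.
Step 2: cheapest edge leaving the tree is n3-n9 (1); add n9.
Step 3: cheapest edge leaving the tree is n1-n9 (1); add n1.
Step 4: cheapest edge leaving the tree is n1-n6 (2); add n6.
Step 5: cheapest edge leaving the tree is n6-n7 (3); add n7.
Vertex order: n3, n2, n9, n1, n6, n7. The 3rd vertex is n9.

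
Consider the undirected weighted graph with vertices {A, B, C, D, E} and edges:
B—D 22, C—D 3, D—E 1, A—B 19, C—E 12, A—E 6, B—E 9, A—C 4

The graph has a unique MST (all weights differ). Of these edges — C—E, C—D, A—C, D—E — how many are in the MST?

3

Kruskal's algorithm — process edges by increasing weight (ties by edge label):
D—E (1): add — endpoints in different components.
C—D (3): add — endpoints in different components.
A—C (4): add — endpoints in different components.
A—E (6): skip — A and E already connected.
B—E (9): add — endpoints in different components.
MST edge set: {D—E, C—D, A—C, B—E}.
Of the listed edges, {C—D, A—C, D—E} are in the MST → 3.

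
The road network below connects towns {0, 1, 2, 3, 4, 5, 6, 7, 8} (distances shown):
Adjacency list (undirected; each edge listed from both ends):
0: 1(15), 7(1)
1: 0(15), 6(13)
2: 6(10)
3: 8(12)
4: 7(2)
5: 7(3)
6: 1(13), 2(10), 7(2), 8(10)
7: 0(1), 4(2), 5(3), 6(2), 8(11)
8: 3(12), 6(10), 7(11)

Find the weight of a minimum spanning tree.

Kruskal: consider edges lightest-first.
0-7 (1): add — endpoints in different components.
4-7 (2): add — endpoints in different components.
6-7 (2): add — endpoints in different components.
5-7 (3): add — endpoints in different components.
2-6 (10): add — endpoints in different components.
6-8 (10): add — endpoints in different components.
7-8 (11): skip — 7 and 8 already connected.
3-8 (12): add — endpoints in different components.
1-6 (13): add — endpoints in different components.
MST edges: 0-7, 4-7, 6-7, 5-7, 2-6, 6-8, 3-8, 1-6; total weight 1+2+2+3+10+10+12+13 = 53.

53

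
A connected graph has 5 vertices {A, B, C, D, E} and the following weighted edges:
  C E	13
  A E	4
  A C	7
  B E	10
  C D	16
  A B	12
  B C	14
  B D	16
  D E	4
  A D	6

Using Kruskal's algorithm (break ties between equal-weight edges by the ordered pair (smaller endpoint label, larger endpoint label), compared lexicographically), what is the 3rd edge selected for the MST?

Kruskal: consider edges lightest-first.
A E (4): add. Components now {A,E} {B} {C} {D}
D E (4): add. Components now {A,D,E} {B} {C}
A D (6): skip — A and D already connected.
A C (7): add. Components now {A,C,D,E} {B}
B E (10): add. Components now {A,B,C,D,E}
The 3rd edge added is A C.

A-C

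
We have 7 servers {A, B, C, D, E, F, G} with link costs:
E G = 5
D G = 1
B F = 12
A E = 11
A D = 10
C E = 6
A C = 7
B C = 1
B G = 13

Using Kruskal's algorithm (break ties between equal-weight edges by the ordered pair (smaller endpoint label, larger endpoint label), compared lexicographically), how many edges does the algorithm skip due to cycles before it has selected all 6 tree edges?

2

Kruskal: consider edges lightest-first.
B C (1): add — endpoints in different components.
D G (1): add — endpoints in different components.
E G (5): add — endpoints in different components.
C E (6): add — endpoints in different components.
A C (7): add — endpoints in different components.
A D (10): skip — A and D already connected.
A E (11): skip — A and E already connected.
B F (12): add — endpoints in different components.
Edges rejected before the tree was complete: 2.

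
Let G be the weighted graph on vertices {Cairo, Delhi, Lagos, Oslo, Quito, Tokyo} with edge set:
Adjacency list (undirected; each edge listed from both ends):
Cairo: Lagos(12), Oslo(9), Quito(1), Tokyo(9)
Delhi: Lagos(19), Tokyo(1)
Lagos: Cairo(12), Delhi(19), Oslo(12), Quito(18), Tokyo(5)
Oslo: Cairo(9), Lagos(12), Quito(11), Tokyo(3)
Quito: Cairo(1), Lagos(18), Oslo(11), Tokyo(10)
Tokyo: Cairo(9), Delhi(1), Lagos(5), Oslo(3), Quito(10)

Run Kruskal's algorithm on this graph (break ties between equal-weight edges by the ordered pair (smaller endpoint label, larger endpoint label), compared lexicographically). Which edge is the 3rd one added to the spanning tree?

Oslo-Tokyo

Kruskal: consider edges lightest-first.
Cairo Quito (1): add. Components now {Cairo,Quito} {Tokyo} {Lagos} {Oslo} {Delhi}
Delhi Tokyo (1): add. Components now {Cairo,Quito} {Delhi,Tokyo} {Lagos} {Oslo}
Oslo Tokyo (3): add. Components now {Cairo,Quito} {Delhi,Oslo,Tokyo} {Lagos}
Lagos Tokyo (5): add. Components now {Cairo,Quito} {Delhi,Lagos,Oslo,Tokyo}
Cairo Oslo (9): add. Components now {Cairo,Delhi,Lagos,Oslo,Quito,Tokyo}
The 3rd edge added is Oslo Tokyo.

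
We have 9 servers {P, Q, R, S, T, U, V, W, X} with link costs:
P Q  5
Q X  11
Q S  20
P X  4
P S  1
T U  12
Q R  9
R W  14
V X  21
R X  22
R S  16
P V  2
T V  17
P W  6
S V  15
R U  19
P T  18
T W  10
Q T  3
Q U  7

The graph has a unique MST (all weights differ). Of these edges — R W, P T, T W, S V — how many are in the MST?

0

Sort edges by weight, then run Kruskal:
P S (1): add — endpoints in different components.
P V (2): add — endpoints in different components.
Q T (3): add — endpoints in different components.
P X (4): add — endpoints in different components.
P Q (5): add — endpoints in different components.
P W (6): add — endpoints in different components.
Q U (7): add — endpoints in different components.
Q R (9): add — endpoints in different components.
MST edge set: {P S, P V, Q T, P X, P Q, P W, Q U, Q R}.
Of the listed edges, {} are in the MST → 0.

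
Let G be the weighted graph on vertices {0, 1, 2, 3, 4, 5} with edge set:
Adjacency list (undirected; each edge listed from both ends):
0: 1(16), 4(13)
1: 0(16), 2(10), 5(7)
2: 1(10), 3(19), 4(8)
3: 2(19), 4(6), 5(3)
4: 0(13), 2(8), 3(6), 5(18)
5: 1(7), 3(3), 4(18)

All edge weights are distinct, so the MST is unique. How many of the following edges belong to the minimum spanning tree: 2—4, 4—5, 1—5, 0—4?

3

Kruskal's algorithm — process edges by increasing weight (ties by edge label):
3—5 (3): add. Components now {0} {1} {2} {3,5} {4}
3—4 (6): add. Components now {0} {1} {2} {3,4,5}
1—5 (7): add. Components now {0} {1,3,4,5} {2}
2—4 (8): add. Components now {0} {1,2,3,4,5}
1—2 (10): skip — 1 and 2 already connected.
0—4 (13): add. Components now {0,1,2,3,4,5}
MST edge set: {3—5, 3—4, 1—5, 2—4, 0—4}.
Of the listed edges, {2—4, 1—5, 0—4} are in the MST → 3.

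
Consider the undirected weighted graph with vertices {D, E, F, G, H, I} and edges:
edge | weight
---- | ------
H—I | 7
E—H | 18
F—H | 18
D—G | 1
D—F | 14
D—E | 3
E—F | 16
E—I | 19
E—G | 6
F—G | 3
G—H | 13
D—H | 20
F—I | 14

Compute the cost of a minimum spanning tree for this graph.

Sort edges by weight, then run Kruskal:
D—G (1): add. Components now {D,G} {E} {F} {H} {I}
D—E (3): add. Components now {D,E,G} {F} {H} {I}
F—G (3): add. Components now {D,E,F,G} {H} {I}
E—G (6): skip — E and G already connected.
H—I (7): add. Components now {D,E,F,G} {H,I}
G—H (13): add. Components now {D,E,F,G,H,I}
MST edges: D—G, D—E, F—G, H—I, G—H; total weight 1+3+3+7+13 = 27.

27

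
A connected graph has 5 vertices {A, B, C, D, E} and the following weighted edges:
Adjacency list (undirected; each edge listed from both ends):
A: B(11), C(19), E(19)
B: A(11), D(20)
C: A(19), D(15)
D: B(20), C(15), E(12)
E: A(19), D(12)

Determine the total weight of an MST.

Prim's algorithm from D:
Step 1: frontier [D—E 12, C—D 15, B—D 20] → take D—E (12); add E.
Step 2: frontier [C—D 15, B—D 20, A—E 19] → take C—D (15); add C.
Step 3: frontier [A—C 19, B—D 20, A—E 19] → take A—C (19); add A.
Step 4: frontier [A—B 11, B—D 20] → take A—B (11); add B.
MST edges: D—E, C—D, A—C, A—B; total weight 12+15+19+11 = 57.

57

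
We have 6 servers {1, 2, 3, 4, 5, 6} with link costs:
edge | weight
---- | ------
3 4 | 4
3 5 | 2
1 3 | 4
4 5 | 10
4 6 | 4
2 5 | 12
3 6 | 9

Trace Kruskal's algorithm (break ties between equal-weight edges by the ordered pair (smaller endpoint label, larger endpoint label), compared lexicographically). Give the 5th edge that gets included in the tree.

Kruskal: consider edges lightest-first.
3 5 (2): add. Components now {1} {2} {3,5} {4} {6}
1 3 (4): add. Components now {1,3,5} {2} {4} {6}
3 4 (4): add. Components now {1,3,4,5} {2} {6}
4 6 (4): add. Components now {1,3,4,5,6} {2}
3 6 (9): skip — 3 and 6 already connected.
4 5 (10): skip — 4 and 5 already connected.
2 5 (12): add. Components now {1,2,3,4,5,6}
The 5th edge added is 2 5.

2-5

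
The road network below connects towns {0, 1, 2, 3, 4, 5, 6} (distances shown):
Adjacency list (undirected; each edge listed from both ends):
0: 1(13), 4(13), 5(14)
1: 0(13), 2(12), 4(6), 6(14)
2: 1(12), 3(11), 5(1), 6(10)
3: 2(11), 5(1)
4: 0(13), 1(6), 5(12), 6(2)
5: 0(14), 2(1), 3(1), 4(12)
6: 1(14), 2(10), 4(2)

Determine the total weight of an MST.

33

Grow the tree from 1 using Prim:
Step 1: frontier [1-4 6, 1-2 12, 0-1 13, 1-6 14] → take 1-4 (6); add 4.
Step 2: frontier [1-2 12, 0-1 13, 1-6 14, 4-6 2, 4-5 12, 0-4 13] → take 4-6 (2); add 6.
Step 3: frontier [1-2 12, 0-1 13, 4-5 12, 0-4 13, 2-6 10] → take 2-6 (10); add 2.
Step 4: frontier [0-1 13, 2-5 1, 2-3 11, 4-5 12, 0-4 13] → take 2-5 (1); add 5.
Step 5: frontier [0-1 13, 2-3 11, 0-4 13, 3-5 1, 0-5 14] → take 3-5 (1); add 3.
Step 6: frontier [0-1 13, 0-4 13, 0-5 14] → take 0-1 (13); add 0.
MST edges: 1-4, 4-6, 2-6, 2-5, 3-5, 0-1; total weight 6+2+10+1+1+13 = 33.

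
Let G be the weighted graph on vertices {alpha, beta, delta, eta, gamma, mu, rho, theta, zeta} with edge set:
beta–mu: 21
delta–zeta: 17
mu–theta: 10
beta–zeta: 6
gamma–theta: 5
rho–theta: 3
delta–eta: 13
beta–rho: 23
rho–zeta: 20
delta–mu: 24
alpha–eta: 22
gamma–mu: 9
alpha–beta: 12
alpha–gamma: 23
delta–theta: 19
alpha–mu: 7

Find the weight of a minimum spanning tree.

72

Prim's algorithm from alpha:
Step 1: cheapest edge leaving the tree is alpha–mu (7); add mu.
Step 2: cheapest edge leaving the tree is gamma–mu (9); add gamma.
Step 3: cheapest edge leaving the tree is gamma–theta (5); add theta.
Step 4: cheapest edge leaving the tree is rho–theta (3); add rho.
Step 5: cheapest edge leaving the tree is alpha–beta (12); add beta.
Step 6: cheapest edge leaving the tree is beta–zeta (6); add zeta.
Step 7: cheapest edge leaving the tree is delta–zeta (17); add delta.
Step 8: cheapest edge leaving the tree is delta–eta (13); add eta.
MST edges: alpha–mu, gamma–mu, gamma–theta, rho–theta, alpha–beta, beta–zeta, delta–zeta, delta–eta; total weight 7+9+5+3+12+6+17+13 = 72.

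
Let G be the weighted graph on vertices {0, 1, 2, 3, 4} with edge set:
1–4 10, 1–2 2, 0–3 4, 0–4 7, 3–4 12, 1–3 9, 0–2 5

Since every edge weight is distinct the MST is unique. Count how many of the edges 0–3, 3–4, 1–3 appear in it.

Kruskal: consider edges lightest-first.
1–2 (2): add — endpoints in different components.
0–3 (4): add — endpoints in different components.
0–2 (5): add — endpoints in different components.
0–4 (7): add — endpoints in different components.
MST edge set: {1–2, 0–3, 0–2, 0–4}.
Of the listed edges, {0–3} are in the MST → 1.

1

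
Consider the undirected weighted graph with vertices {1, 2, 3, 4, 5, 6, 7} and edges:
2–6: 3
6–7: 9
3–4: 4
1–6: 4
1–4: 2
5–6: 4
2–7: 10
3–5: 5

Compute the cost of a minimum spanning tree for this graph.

Prim, starting at 2.
Step 1: cheapest edge leaving the tree is 2–6 (3); add 6.
Step 2: cheapest edge leaving the tree is 1–6 (4); add 1.
Step 3: cheapest edge leaving the tree is 1–4 (2); add 4.
Step 4: cheapest edge leaving the tree is 3–4 (4); add 3.
Step 5: cheapest edge leaving the tree is 5–6 (4); add 5.
Step 6: cheapest edge leaving the tree is 6–7 (9); add 7.
MST edges: 2–6, 1–6, 1–4, 3–4, 5–6, 6–7; total weight 3+4+2+4+4+9 = 26.

26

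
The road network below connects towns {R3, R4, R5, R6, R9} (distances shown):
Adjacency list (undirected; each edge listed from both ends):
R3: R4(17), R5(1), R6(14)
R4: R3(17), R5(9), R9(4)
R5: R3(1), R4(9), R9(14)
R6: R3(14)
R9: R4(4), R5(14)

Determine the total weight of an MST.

Kruskal: consider edges lightest-first.
R3-R5 (1): add. Components now {R6} {R3,R5} {R4} {R9}
R4-R9 (4): add. Components now {R6} {R3,R5} {R4,R9}
R4-R5 (9): add. Components now {R6} {R3,R4,R5,R9}
R3-R6 (14): add. Components now {R3,R4,R5,R6,R9}
MST edges: R3-R5, R4-R9, R4-R5, R3-R6; total weight 1+4+9+14 = 28.

28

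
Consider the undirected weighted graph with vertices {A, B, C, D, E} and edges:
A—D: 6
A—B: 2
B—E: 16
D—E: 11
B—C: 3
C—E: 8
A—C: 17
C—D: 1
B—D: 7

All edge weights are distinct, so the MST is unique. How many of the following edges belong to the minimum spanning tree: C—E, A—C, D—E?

1

Kruskal: consider edges lightest-first.
C—D (1): add — endpoints in different components.
A—B (2): add — endpoints in different components.
B—C (3): add — endpoints in different components.
A—D (6): skip — A and D already connected.
B—D (7): skip — B and D already connected.
C—E (8): add — endpoints in different components.
MST edge set: {C—D, A—B, B—C, C—E}.
Of the listed edges, {C—E} are in the MST → 1.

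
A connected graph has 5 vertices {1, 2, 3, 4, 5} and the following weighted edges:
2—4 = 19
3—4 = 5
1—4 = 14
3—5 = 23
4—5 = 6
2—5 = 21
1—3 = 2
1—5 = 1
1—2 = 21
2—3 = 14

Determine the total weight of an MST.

Prim, starting at 5.
Step 1: frontier [1—5 1, 4—5 6, 2—5 21, 3—5 23] → take 1—5 (1); add 1.
Step 2: frontier [1—3 2, 1—4 14, 1—2 21, 4—5 6, 2—5 21, 3—5 23] → take 1—3 (2); add 3.
Step 3: frontier [1—4 14, 1—2 21, 3—4 5, 2—3 14, 4—5 6, 2—5 21] → take 3—4 (5); add 4.
Step 4: frontier [1—2 21, 2—3 14, 2—4 19, 2—5 21] → take 2—3 (14); add 2.
MST edges: 1—5, 1—3, 3—4, 2—3; total weight 1+2+5+14 = 22.

22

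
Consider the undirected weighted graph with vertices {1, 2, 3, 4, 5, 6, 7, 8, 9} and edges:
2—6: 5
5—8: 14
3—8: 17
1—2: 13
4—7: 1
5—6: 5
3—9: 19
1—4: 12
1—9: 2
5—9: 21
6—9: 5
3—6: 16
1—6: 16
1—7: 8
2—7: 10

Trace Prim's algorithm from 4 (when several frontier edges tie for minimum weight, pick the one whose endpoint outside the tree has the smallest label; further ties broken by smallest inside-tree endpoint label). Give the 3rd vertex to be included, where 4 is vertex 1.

Prim, starting at 4.
Step 1: cheapest edge leaving the tree is 4—7 (1); add 7.
Step 2: cheapest edge leaving the tree is 1—7 (8); add 1.
Step 3: cheapest edge leaving the tree is 1—9 (2); add 9.
Step 4: cheapest edge leaving the tree is 6—9 (5); add 6.
Step 5: cheapest edge leaving the tree is 2—6 (5); add 2.
Step 6: cheapest edge leaving the tree is 5—6 (5); add 5.
Step 7: cheapest edge leaving the tree is 5—8 (14); add 8.
Step 8: cheapest edge leaving the tree is 3—6 (16); add 3.
Vertex order: 4, 7, 1, 9, 6, 2, 5, 8, 3. The 3rd vertex is 1.

1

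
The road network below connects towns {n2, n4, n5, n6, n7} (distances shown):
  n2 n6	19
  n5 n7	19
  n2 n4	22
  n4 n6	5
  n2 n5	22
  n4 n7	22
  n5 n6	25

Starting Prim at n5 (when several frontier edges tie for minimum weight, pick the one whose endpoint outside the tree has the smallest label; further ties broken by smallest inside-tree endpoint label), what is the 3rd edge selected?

Prim, starting at n5.
Step 1: frontier [n5 n7 19, n2 n5 22, n5 n6 25] → take n5 n7 (19); add n7.
Step 2: frontier [n2 n5 22, n5 n6 25, n4 n7 22] → take n2 n5 (22); add n2.
Step 3: frontier [n2 n6 19, n2 n4 22, n5 n6 25, n4 n7 22] → take n2 n6 (19); add n6.
Step 4: frontier [n2 n4 22, n4 n6 5, n4 n7 22] → take n4 n6 (5); add n4.
The 3rd edge added is n2 n6.

n2-n6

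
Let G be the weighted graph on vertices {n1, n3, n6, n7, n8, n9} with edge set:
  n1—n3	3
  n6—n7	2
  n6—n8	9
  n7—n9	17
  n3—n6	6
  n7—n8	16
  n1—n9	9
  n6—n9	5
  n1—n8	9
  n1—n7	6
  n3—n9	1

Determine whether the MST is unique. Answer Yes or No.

No

Sort edges by weight, then run Kruskal:
n3—n9 (1): add — endpoints in different components.
n6—n7 (2): add — endpoints in different components.
n1—n3 (3): add — endpoints in different components.
n6—n9 (5): add — endpoints in different components.
n1—n7 (6): skip — n1 and n7 already connected.
n3—n6 (6): skip — n6 and n3 already connected.
n1—n8 (9): add — endpoints in different components.
Non-tree edge n6—n8 has weight 9, equal to the heaviest edge on its tree cycle — swapping gives another MST of the same weight. Not unique.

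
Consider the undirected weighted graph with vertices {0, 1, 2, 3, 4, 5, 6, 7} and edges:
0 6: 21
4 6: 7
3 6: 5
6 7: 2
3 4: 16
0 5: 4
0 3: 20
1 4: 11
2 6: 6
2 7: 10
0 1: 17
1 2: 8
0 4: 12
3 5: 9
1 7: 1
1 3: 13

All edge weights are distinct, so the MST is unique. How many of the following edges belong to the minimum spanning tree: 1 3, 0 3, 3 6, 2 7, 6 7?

2

Sort edges by weight, then run Kruskal:
1 7 (1): add — endpoints in different components.
6 7 (2): add — endpoints in different components.
0 5 (4): add — endpoints in different components.
3 6 (5): add — endpoints in different components.
2 6 (6): add — endpoints in different components.
4 6 (7): add — endpoints in different components.
1 2 (8): skip — 1 and 2 already connected.
3 5 (9): add — endpoints in different components.
MST edge set: {1 7, 6 7, 0 5, 3 6, 2 6, 4 6, 3 5}.
Of the listed edges, {3 6, 6 7} are in the MST → 2.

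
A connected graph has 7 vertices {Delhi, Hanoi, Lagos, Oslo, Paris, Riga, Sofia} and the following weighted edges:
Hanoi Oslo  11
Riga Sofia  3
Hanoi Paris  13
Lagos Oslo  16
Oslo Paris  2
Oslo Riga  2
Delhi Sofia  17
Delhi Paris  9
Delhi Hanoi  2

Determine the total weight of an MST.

34

Kruskal: consider edges lightest-first.
Delhi Hanoi (2): add — endpoints in different components.
Oslo Paris (2): add — endpoints in different components.
Oslo Riga (2): add — endpoints in different components.
Riga Sofia (3): add — endpoints in different components.
Delhi Paris (9): add — endpoints in different components.
Hanoi Oslo (11): skip — Hanoi and Oslo already connected.
Hanoi Paris (13): skip — Hanoi and Paris already connected.
Lagos Oslo (16): add — endpoints in different components.
MST edges: Delhi Hanoi, Oslo Paris, Oslo Riga, Riga Sofia, Delhi Paris, Lagos Oslo; total weight 2+2+2+3+9+16 = 34.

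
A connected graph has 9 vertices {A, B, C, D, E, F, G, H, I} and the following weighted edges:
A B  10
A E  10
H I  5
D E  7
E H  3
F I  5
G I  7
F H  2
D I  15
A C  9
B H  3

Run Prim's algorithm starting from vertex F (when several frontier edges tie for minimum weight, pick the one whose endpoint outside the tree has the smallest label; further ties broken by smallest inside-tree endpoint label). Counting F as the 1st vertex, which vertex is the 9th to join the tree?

C

Prim's algorithm from F:
Step 1: cheapest edge leaving the tree is F H (2); add H.
Step 2: cheapest edge leaving the tree is B H (3); add B.
Step 3: cheapest edge leaving the tree is E H (3); add E.
Step 4: cheapest edge leaving the tree is F I (5); add I.
Step 5: cheapest edge leaving the tree is D E (7); add D.
Step 6: cheapest edge leaving the tree is G I (7); add G.
Step 7: cheapest edge leaving the tree is A B (10); add A.
Step 8: cheapest edge leaving the tree is A C (9); add C.
Vertex order: F, H, B, E, I, D, G, A, C. The 9th vertex is C.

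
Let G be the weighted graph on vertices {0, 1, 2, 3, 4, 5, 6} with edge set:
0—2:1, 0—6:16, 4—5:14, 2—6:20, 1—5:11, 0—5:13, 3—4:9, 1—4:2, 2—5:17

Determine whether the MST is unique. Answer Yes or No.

Sort edges by weight, then run Kruskal:
0—2 (1): add — endpoints in different components.
1—4 (2): add — endpoints in different components.
3—4 (9): add — endpoints in different components.
1—5 (11): add — endpoints in different components.
0—5 (13): add — endpoints in different components.
4—5 (14): skip — 4 and 5 already connected.
0—6 (16): add — endpoints in different components.
Every non-tree edge has weight strictly greater than the heaviest edge on the tree path between its endpoints, so the MST is unique.

Yes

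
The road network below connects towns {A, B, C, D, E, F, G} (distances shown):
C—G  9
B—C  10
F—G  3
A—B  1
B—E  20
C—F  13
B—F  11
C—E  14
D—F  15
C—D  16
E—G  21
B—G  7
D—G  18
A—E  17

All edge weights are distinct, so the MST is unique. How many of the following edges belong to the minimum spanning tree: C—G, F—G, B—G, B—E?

3

Kruskal: consider edges lightest-first.
A—B (1): add. Components now {A,B} {C} {D} {E} {F} {G}
F—G (3): add. Components now {A,B} {C} {D} {E} {F,G}
B—G (7): add. Components now {A,B,F,G} {C} {D} {E}
C—G (9): add. Components now {A,B,C,F,G} {D} {E}
B—C (10): skip — B and C already connected.
B—F (11): skip — B and F already connected.
C—F (13): skip — C and F already connected.
C—E (14): add. Components now {A,B,C,E,F,G} {D}
D—F (15): add. Components now {A,B,C,D,E,F,G}
MST edge set: {A—B, F—G, B—G, C—G, C—E, D—F}.
Of the listed edges, {C—G, F—G, B—G} are in the MST → 3.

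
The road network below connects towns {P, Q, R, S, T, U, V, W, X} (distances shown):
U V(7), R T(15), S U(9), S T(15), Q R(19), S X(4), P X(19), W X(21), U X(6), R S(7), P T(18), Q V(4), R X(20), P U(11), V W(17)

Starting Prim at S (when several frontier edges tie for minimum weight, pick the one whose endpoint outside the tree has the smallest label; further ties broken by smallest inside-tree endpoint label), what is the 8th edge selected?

V-W

Grow the tree from S using Prim:
Step 1: cheapest edge leaving the tree is S X (4); add X.
Step 2: cheapest edge leaving the tree is U X (6); add U.
Step 3: cheapest edge leaving the tree is R S (7); add R.
Step 4: cheapest edge leaving the tree is U V (7); add V.
Step 5: cheapest edge leaving the tree is Q V (4); add Q.
Step 6: cheapest edge leaving the tree is P U (11); add P.
Step 7: cheapest edge leaving the tree is R T (15); add T.
Step 8: cheapest edge leaving the tree is V W (17); add W.
The 8th edge added is V W.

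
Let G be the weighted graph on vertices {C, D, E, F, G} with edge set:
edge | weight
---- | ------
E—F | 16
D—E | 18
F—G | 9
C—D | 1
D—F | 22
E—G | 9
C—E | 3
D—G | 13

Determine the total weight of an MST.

22

Prim's algorithm from G:
Step 1: cheapest edge leaving the tree is E—G (9); add E.
Step 2: cheapest edge leaving the tree is C—E (3); add C.
Step 3: cheapest edge leaving the tree is C—D (1); add D.
Step 4: cheapest edge leaving the tree is F—G (9); add F.
MST edges: E—G, C—E, C—D, F—G; total weight 9+3+1+9 = 22.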